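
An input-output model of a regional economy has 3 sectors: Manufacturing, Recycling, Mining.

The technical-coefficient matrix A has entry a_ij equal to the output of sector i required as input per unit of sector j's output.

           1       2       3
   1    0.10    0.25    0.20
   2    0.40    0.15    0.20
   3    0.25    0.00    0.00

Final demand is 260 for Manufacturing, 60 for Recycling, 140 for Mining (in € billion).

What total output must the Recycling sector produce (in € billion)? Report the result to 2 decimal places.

x_2 = 335.08

I − A =
  [   0.90    -0.25    -0.20]
  [  -0.40     0.85    -0.20]
  [  -0.25     0.00     1.00]
Cofactors of I−A, C_ij = (−1)^(i+j)·(minor ij) (rows/columns in the sector order above):
  C_11 = (0.85)(1.00) − (-0.20)(0.00) = 0.8500
  C_12 = −[(-0.40)(1.00) − (-0.20)(-0.25)] = 0.4500
  C_13 = (-0.40)(0.00) − (0.85)(-0.25) = 0.2125
  C_21 = −[(-0.25)(1.00) − (-0.20)(0.00)] = 0.2500
  C_22 = (0.90)(1.00) − (-0.20)(-0.25) = 0.8500
  C_23 = −[(0.90)(0.00) − (-0.25)(-0.25)] = 0.0625
  C_31 = (-0.25)(-0.20) − (-0.20)(0.85) = 0.2200
  C_32 = −[(0.90)(-0.20) − (-0.20)(-0.40)] = 0.2600
  C_33 = (0.90)(0.85) − (-0.25)(-0.40) = 0.6650
det(I−A) = Σ_j (I−A)_1j·C_1j = (0.90)(0.8500) + (-0.25)(0.4500) + (-0.20)(0.2125) = 0.6100
adj(I−A) = Cᵀ =
  [ 0.8500   0.2500   0.2200]
  [ 0.4500   0.8500   0.2600]
  [ 0.2125   0.0625   0.6650]
(I − A)⁻¹ = adj(I−A) / det(I−A) ≈
  [   1.3934     0.4098     0.3607]
  [   0.7377     1.3934     0.4262]
  [   0.3484     0.1025     1.0902]
x = (I − A)⁻¹ d = adj(I−A)·d / det(I−A), with det(I−A) = 0.6100:
  x_1 = (0.8500·260 + 0.2500·60 + 0.2200·140) / 0.6100 = 266.80 / 0.6100 ≈ 437.38
  x_2 = (0.4500·260 + 0.8500·60 + 0.2600·140) / 0.6100 = 204.40 / 0.6100 ≈ 335.08
  x_3 = (0.2125·260 + 0.0625·60 + 0.6650·140) / 0.6100 = 152.10 / 0.6100 ≈ 249.34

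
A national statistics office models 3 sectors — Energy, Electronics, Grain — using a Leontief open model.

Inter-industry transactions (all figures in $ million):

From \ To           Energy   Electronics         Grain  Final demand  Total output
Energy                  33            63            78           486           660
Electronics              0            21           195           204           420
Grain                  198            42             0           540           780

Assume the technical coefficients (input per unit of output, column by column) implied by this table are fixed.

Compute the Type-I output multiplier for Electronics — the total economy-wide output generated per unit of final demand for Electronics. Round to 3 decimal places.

Technical coefficients a_ij = z_ij / X_j:
  a_11 = 33/660 = 0.05, a_21 = 0/660 = 0.00, a_31 = 198/660 = 0.30
  a_12 = 63/420 = 0.15, a_22 = 21/420 = 0.05, a_32 = 42/420 = 0.10
  a_13 = 78/780 = 0.10, a_23 = 195/780 = 0.25, a_33 = 0/780 = 0.00
I − A =
  [   0.95    -0.15    -0.10]
  [   0.00     0.95    -0.25]
  [  -0.30    -0.10     1.00]
Cofactors of I−A, C_ij = (−1)^(i+j)·(minor ij) (rows/columns in the sector order above):
  C_11 = (0.95)(1.00) − (-0.25)(-0.10) = 0.9250
  C_12 = −[(0.00)(1.00) − (-0.25)(-0.30)] = 0.0750
  C_13 = (0.00)(-0.10) − (0.95)(-0.30) = 0.2850
  C_21 = −[(-0.15)(1.00) − (-0.10)(-0.10)] = 0.1600
  C_22 = (0.95)(1.00) − (-0.10)(-0.30) = 0.9200
  C_23 = −[(0.95)(-0.10) − (-0.15)(-0.30)] = 0.1400
  C_31 = (-0.15)(-0.25) − (-0.10)(0.95) = 0.1325
  C_32 = −[(0.95)(-0.25) − (-0.10)(0.00)] = 0.2375
  C_33 = (0.95)(0.95) − (-0.15)(0.00) = 0.9025
det(I−A) = Σ_j (I−A)_1j·C_1j = (0.95)(0.9250) + (-0.15)(0.0750) + (-0.10)(0.2850) = 0.8390
adj(I−A) = Cᵀ =
  [ 0.9250   0.1600   0.1325]
  [ 0.0750   0.9200   0.2375]
  [ 0.2850   0.1400   0.9025]
(I − A)⁻¹ = adj(I−A) / det(I−A) ≈
  [   1.1025     0.1907     0.1579]
  [   0.0894     1.0965     0.2831]
  [   0.3397     0.1669     1.0757]
The output multiplier for sector j is the column-j sum of the Leontief inverse (I − A)⁻¹ = adj(I−A) / det(I−A).
Column 2 of adj(I−A): (0.1600, 0.9200, 0.1400); det(I−A) = 0.8390.
m_2 = (0.1600 + 0.9200 + 0.1400) / 0.8390 = 1.22 / 0.8390 ≈ 1.454.

m_2 = 1.454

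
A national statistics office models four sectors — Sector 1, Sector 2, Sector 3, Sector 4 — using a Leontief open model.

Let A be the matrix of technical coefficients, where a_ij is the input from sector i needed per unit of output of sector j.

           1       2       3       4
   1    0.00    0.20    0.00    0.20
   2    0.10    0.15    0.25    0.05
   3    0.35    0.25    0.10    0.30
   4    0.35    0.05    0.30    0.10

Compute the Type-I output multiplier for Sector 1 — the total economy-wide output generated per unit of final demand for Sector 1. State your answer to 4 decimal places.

m_1 = 3.3937

I − A =
  [   1.00    -0.20     0.00    -0.20]
  [  -0.10     0.85    -0.25    -0.05]
  [  -0.35    -0.25     0.90    -0.30]
  [  -0.35    -0.05    -0.30     0.90]
Compute the cofactors C_ij = (−1)^(i+j)·(3×3 minor ij) of I−A; the adjugate is their transpose:
adj(I−A) = Cᵀ =
  [ 0.5460   0.1680   0.1015   0.1645]
  [ 0.1980   0.6360   0.2285   0.1555]
  [ 0.3845   0.3100   0.6805   0.3295]
  [ 0.3515   0.2040   0.2790   0.6670]
det(I−A) = Σ_j (I−A)_1j·C_1j = (1.00)(0.5460) + (-0.20)(0.1980) + (0.00)(0.3845) + (-0.20)(0.3515) = 0.4361
(I − A)⁻¹ = adj(I−A) / det(I−A) ≈
  [   1.25201     0.38523     0.23274     0.37721]
  [   0.45402     1.45838     0.52396     0.35657]
  [   0.88168     0.71085     1.56042     0.75556]
  [   0.80601     0.46778     0.63976     1.52947]
The output multiplier for sector j is the column-j sum of the Leontief inverse (I − A)⁻¹ = adj(I−A) / det(I−A).
Column 1 of adj(I−A): (0.5460, 0.1980, 0.3845, 0.3515); det(I−A) = 0.4361.
m_1 = (0.5460 + 0.1980 + 0.3845 + 0.3515) / 0.4361 = 1.48 / 0.4361 ≈ 3.3937.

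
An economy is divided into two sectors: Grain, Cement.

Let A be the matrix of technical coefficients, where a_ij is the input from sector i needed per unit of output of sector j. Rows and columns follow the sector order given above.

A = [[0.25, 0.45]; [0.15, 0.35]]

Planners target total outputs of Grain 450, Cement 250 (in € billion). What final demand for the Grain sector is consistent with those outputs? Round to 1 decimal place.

d_G = 225.0

I − A =
  [   0.75    -0.45]
  [  -0.15     0.65]
d = (I − A) x:
  d_G = (+0.75)·450 + (-0.45)·250 = 225.0
  d_C = (-0.15)·450 + (+0.65)·250 = 95.0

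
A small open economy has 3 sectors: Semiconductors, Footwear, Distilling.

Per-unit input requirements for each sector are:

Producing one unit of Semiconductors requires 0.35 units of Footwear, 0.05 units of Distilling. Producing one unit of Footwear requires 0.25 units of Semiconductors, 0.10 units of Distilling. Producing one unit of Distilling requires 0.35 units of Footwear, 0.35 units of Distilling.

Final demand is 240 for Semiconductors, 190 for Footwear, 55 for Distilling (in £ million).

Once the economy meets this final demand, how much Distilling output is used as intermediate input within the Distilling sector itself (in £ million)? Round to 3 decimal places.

I − A =
  [   1.00    -0.25     0.00]
  [  -0.35     1.00    -0.35]
  [  -0.05    -0.10     0.65]
Cofactors of I−A, C_ij = (−1)^(i+j)·(minor ij) (rows/columns in the sector order above):
  C_11 = (1.00)(0.65) − (-0.35)(-0.10) = 0.6150
  C_12 = −[(-0.35)(0.65) − (-0.35)(-0.05)] = 0.2450
  C_13 = (-0.35)(-0.10) − (1.00)(-0.05) = 0.0850
  C_21 = −[(-0.25)(0.65) − (0.00)(-0.10)] = 0.1625
  C_22 = (1.00)(0.65) − (0.00)(-0.05) = 0.6500
  C_23 = −[(1.00)(-0.10) − (-0.25)(-0.05)] = 0.1125
  C_31 = (-0.25)(-0.35) − (0.00)(1.00) = 0.0875
  C_32 = −[(1.00)(-0.35) − (0.00)(-0.35)] = 0.3500
  C_33 = (1.00)(1.00) − (-0.25)(-0.35) = 0.9125
det(I−A) = Σ_j (I−A)_1j·C_1j = (1.00)(0.6150) + (-0.25)(0.2450) + (0.00)(0.0850) = 0.55375
adj(I−A) = Cᵀ =
  [ 0.6150   0.1625   0.0875]
  [ 0.2450   0.6500   0.3500]
  [ 0.0850   0.1125   0.9125]
(I − A)⁻¹ = adj(I−A) / det(I−A) ≈
  [   1.1106     0.2935     0.1580]
  [   0.4424     1.1738     0.6321]
  [   0.1535     0.2032     1.6479]
First solve x = (I − A)⁻¹ d = adj(I−A)·d / det(I−A); in particular x_3 = (0.0850·240 + 0.1125·190 + 0.9125·55) / 0.55375 = 91.9625 / 0.55375 ≈ 166.07223.
Intermediate flow from 3 to 3: z_33 = a_33 · x_3 = 0.35 × 91.9625 / 0.55375 = 32.186875 / 0.55375 ≈ 58.125.

z_33 = 58.125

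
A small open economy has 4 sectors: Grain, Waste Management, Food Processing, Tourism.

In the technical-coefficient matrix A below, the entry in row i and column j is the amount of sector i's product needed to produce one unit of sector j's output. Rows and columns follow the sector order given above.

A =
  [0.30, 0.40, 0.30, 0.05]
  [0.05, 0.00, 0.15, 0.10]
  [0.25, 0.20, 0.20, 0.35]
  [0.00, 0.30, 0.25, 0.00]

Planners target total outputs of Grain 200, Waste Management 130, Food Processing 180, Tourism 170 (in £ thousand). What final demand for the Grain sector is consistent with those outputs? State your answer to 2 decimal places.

d_G = 25.50

I − A =
  [   0.70    -0.40    -0.30    -0.05]
  [  -0.05     1.00    -0.15    -0.10]
  [  -0.25    -0.20     0.80    -0.35]
  [   0.00    -0.30    -0.25     1.00]
d = (I − A) x:
  d_G = (+0.70)·200 + (-0.40)·130 + (-0.30)·180 + (-0.05)·170 = 25.50
  d_W = (-0.05)·200 + (+1.00)·130 + (-0.15)·180 + (-0.10)·170 = 76.00
  d_F = (-0.25)·200 + (-0.20)·130 + (+0.80)·180 + (-0.35)·170 = 8.50
  d_T = (+0.00)·200 + (-0.30)·130 + (-0.25)·180 + (+1.00)·170 = 86.00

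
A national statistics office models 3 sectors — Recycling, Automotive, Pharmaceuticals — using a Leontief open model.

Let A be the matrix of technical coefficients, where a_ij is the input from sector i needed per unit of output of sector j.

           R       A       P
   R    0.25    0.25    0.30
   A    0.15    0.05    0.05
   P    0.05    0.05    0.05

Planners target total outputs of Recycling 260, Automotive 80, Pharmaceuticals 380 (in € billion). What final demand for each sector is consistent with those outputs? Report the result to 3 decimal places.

d_R = 61.000, d_A = 18.000, d_P = 344.000

I − A =
  [   0.75    -0.25    -0.30]
  [  -0.15     0.95    -0.05]
  [  -0.05    -0.05     0.95]
d = (I − A) x:
  d_R = (+0.75)·260 + (-0.25)·80 + (-0.30)·380 = 61.000
  d_A = (-0.15)·260 + (+0.95)·80 + (-0.05)·380 = 18.000
  d_P = (-0.05)·260 + (-0.05)·80 + (+0.95)·380 = 344.000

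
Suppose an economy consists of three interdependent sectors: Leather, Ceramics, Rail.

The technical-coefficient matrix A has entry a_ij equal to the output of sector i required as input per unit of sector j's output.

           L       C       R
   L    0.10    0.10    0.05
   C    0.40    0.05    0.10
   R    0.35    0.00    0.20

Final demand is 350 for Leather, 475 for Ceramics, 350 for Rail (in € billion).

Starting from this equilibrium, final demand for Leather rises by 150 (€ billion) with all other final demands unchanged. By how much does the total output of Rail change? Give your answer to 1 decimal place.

Δx_R = 78.9

I − A =
  [   0.90    -0.10    -0.05]
  [  -0.40     0.95    -0.10]
  [  -0.35     0.00     0.80]
Cofactors of I−A, C_ij = (−1)^(i+j)·(minor ij) (rows/columns in the sector order above):
  C_11 = (0.95)(0.80) − (-0.10)(0.00) = 0.7600
  C_12 = −[(-0.40)(0.80) − (-0.10)(-0.35)] = 0.3550
  C_13 = (-0.40)(0.00) − (0.95)(-0.35) = 0.3325
  C_21 = −[(-0.10)(0.80) − (-0.05)(0.00)] = 0.0800
  C_22 = (0.90)(0.80) − (-0.05)(-0.35) = 0.7025
  C_23 = −[(0.90)(0.00) − (-0.10)(-0.35)] = 0.0350
  C_31 = (-0.10)(-0.10) − (-0.05)(0.95) = 0.0575
  C_32 = −[(0.90)(-0.10) − (-0.05)(-0.40)] = 0.1100
  C_33 = (0.90)(0.95) − (-0.10)(-0.40) = 0.8150
det(I−A) = Σ_j (I−A)_1j·C_1j = (0.90)(0.7600) + (-0.10)(0.3550) + (-0.05)(0.3325) = 0.631875
adj(I−A) = Cᵀ =
  [ 0.7600   0.0800   0.0575]
  [ 0.3550   0.7025   0.1100]
  [ 0.3325   0.0350   0.8150]
(I − A)⁻¹ = adj(I−A) / det(I−A) ≈
  [   1.2028     0.1266     0.0910]
  [   0.5618     1.1118     0.1741]
  [   0.5262     0.0554     1.2898]
Δx = (I − A)⁻¹ Δd with Δd having +150 in the Leather component and 0 elsewhere.
So Δx_R = L_RL · (+150), where L_RL = adj(I−A)_RL / det(I−A) = 0.3325 / 0.631875.
Δx_R = 0.3325 × (+150) / 0.631875 = 49.875 / 0.631875 ≈ 78.9.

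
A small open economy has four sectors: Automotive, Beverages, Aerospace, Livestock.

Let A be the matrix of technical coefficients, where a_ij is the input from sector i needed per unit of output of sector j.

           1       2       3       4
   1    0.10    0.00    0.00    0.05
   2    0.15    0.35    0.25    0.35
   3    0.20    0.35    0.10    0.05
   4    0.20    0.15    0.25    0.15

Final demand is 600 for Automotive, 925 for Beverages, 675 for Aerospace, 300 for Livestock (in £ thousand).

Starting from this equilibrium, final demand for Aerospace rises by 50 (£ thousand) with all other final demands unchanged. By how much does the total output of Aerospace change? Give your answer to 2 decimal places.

I − A =
  [   0.90     0.00     0.00    -0.05]
  [  -0.15     0.65    -0.25    -0.35]
  [  -0.20    -0.35     0.90    -0.05]
  [  -0.20    -0.15    -0.25     0.85]
Compute the cofactors C_ij = (−1)^(i+j)·(3×3 minor ij) of I−A; the adjugate is their transpose:
adj(I−A) = Cᵀ =
  [ 0.335000   0.011125   0.010000   0.024875]
  [ 0.238375   0.665750   0.269375   0.304000]
  [ 0.176750   0.272500   0.442375   0.148625]
  [ 0.172875   0.200250   0.180000   0.447750]
det(I−A) = Σ_j (I−A)_1j·C_1j = (0.90)(0.335000) + (0.00)(0.238375) + (0.00)(0.176750) + (-0.05)(0.172875) = 0.29285625
(I − A)⁻¹ = adj(I−A) / det(I−A) ≈
  [   1.1439     0.0380     0.0341     0.0849]
  [   0.8140     2.2733     0.9198     1.0381]
  [   0.6035     0.9305     1.5106     0.5075]
  [   0.5903     0.6838     0.6146     1.5289]
Δx = (I − A)⁻¹ Δd with Δd having +50 in the Aerospace component and 0 elsewhere.
So Δx_3 = L_33 · (+50), where L_33 = adj(I−A)_33 / det(I−A) = 0.442375 / 0.29285625.
Δx_3 = 0.442375 × (+50) / 0.29285625 = 22.11875 / 0.29285625 ≈ 75.53.

Δx_3 = 75.53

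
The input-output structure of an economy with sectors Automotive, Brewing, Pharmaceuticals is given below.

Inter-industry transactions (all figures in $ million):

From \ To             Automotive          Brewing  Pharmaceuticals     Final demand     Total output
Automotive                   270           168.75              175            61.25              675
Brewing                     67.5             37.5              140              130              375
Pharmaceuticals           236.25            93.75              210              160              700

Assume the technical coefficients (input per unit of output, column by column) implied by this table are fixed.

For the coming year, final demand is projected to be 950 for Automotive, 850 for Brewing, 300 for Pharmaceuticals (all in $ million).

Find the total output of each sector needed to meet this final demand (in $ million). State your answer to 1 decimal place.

x_1 = 4831.9, x_2 = 2295.6, x_3 = 3664.4

Technical coefficients a_ij = z_ij / X_j:
  a_11 = 270/675 = 0.40, a_21 = 67.5/675 = 0.10, a_31 = 236.25/675 = 0.35
  a_12 = 168.75/375 = 0.45, a_22 = 37.5/375 = 0.10, a_32 = 93.75/375 = 0.25
  a_13 = 175/700 = 0.25, a_23 = 140/700 = 0.20, a_33 = 210/700 = 0.30
I − A =
  [   0.60    -0.45    -0.25]
  [  -0.10     0.90    -0.20]
  [  -0.35    -0.25     0.70]
Cofactors of I−A, C_ij = (−1)^(i+j)·(minor ij) (rows/columns in the sector order above):
  C_11 = (0.90)(0.70) − (-0.20)(-0.25) = 0.5800
  C_12 = −[(-0.10)(0.70) − (-0.20)(-0.35)] = 0.1400
  C_13 = (-0.10)(-0.25) − (0.90)(-0.35) = 0.3400
  C_21 = −[(-0.45)(0.70) − (-0.25)(-0.25)] = 0.3775
  C_22 = (0.60)(0.70) − (-0.25)(-0.35) = 0.3325
  C_23 = −[(0.60)(-0.25) − (-0.45)(-0.35)] = 0.3075
  C_31 = (-0.45)(-0.20) − (-0.25)(0.90) = 0.3150
  C_32 = −[(0.60)(-0.20) − (-0.25)(-0.10)] = 0.1450
  C_33 = (0.60)(0.90) − (-0.45)(-0.10) = 0.4950
det(I−A) = Σ_j (I−A)_1j·C_1j = (0.60)(0.5800) + (-0.45)(0.1400) + (-0.25)(0.3400) = 0.2000
adj(I−A) = Cᵀ =
  [ 0.5800   0.3775   0.3150]
  [ 0.1400   0.3325   0.1450]
  [ 0.3400   0.3075   0.4950]
(I − A)⁻¹ = adj(I−A) / det(I−A) ≈
  [   2.9000     1.8875     1.5750]
  [   0.7000     1.6625     0.7250]
  [   1.7000     1.5375     2.4750]
x = (I − A)⁻¹ d = adj(I−A)·d / det(I−A), with det(I−A) = 0.2000:
  x_1 = (0.5800·950 + 0.3775·850 + 0.3150·300) / 0.2000 = 966.375 / 0.2000 ≈ 4831.9
  x_2 = (0.1400·950 + 0.3325·850 + 0.1450·300) / 0.2000 = 459.125 / 0.2000 ≈ 2295.6
  x_3 = (0.3400·950 + 0.3075·850 + 0.4950·300) / 0.2000 = 732.875 / 0.2000 ≈ 3664.4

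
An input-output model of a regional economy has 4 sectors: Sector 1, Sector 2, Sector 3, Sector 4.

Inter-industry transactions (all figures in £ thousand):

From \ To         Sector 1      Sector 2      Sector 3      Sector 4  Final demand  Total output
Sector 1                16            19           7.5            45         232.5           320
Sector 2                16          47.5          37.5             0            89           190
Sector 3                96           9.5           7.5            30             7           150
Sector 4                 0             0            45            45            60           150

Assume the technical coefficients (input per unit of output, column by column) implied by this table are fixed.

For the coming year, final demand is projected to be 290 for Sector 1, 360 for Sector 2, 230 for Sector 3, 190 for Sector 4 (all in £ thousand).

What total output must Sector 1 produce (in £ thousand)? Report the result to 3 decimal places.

x_1 = 572.334

Technical coefficients a_ij = z_ij / X_j:
  a_11 = 16/320 = 0.05, a_21 = 16/320 = 0.05, a_31 = 96/320 = 0.30, a_41 = 0/320 = 0.00
  a_12 = 19/190 = 0.10, a_22 = 47.5/190 = 0.25, a_32 = 9.5/190 = 0.05, a_42 = 0/190 = 0.00
  a_13 = 7.5/150 = 0.05, a_23 = 37.5/150 = 0.25, a_33 = 7.5/150 = 0.05, a_43 = 45/150 = 0.30
  a_14 = 45/150 = 0.30, a_24 = 0/150 = 0.00, a_34 = 30/150 = 0.20, a_44 = 45/150 = 0.30
I − A =
  [   0.95    -0.10    -0.05    -0.30]
  [  -0.05     0.75    -0.25     0.00]
  [  -0.30    -0.05     0.95    -0.20]
  [   0.00     0.00    -0.30     0.70]
Compute the cofactors C_ij = (−1)^(i+j)·(3×3 minor ij) of I−A; the adjugate is their transpose:
adj(I−A) = Cᵀ =
  [ 0.445000   0.066750   0.111250   0.222500]
  [ 0.082750   0.537250   0.172500   0.084750]
  [ 0.159250   0.054250   0.495250   0.209750]
  [ 0.068250   0.023250   0.212250   0.641375]
det(I−A) = Σ_j (I−A)_1j·C_1j = (0.95)(0.445000) + (-0.10)(0.082750) + (-0.05)(0.159250) + (-0.30)(0.068250) = 0.3860375
(I − A)⁻¹ = adj(I−A) / det(I−A) ≈
  [   1.1527     0.1729     0.2882     0.5764]
  [   0.2144     1.3917     0.4468     0.2195]
  [   0.4125     0.1405     1.2829     0.5433]
  [   0.1768     0.0602     0.5498     1.6614]
x = (I − A)⁻¹ d = adj(I−A)·d / det(I−A), with det(I−A) = 0.3860375:
  x_1 = (0.445000·290 + 0.066750·360 + 0.111250·230 + 0.222500·190) / 0.3860375 = 220.9425 / 0.3860375 ≈ 572.334
  x_2 = (0.082750·290 + 0.537250·360 + 0.172500·230 + 0.084750·190) / 0.3860375 = 273.185 / 0.3860375 ≈ 707.664
  x_3 = (0.159250·290 + 0.054250·360 + 0.495250·230 + 0.209750·190) / 0.3860375 = 219.4725 / 0.3860375 ≈ 568.526
  x_4 = (0.068250·290 + 0.023250·360 + 0.212250·230 + 0.641375·190) / 0.3860375 = 198.84125 / 0.3860375 ≈ 515.083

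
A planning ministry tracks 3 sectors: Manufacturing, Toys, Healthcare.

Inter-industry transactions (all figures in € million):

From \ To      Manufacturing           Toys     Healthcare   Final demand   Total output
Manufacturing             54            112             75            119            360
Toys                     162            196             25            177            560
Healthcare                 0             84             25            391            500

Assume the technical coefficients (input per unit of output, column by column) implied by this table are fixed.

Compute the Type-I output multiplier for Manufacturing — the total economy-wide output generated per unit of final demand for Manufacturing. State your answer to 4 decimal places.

Technical coefficients a_ij = z_ij / X_j:
  a_MM = 54/360 = 0.15, a_TM = 162/360 = 0.45, a_HM = 0/360 = 0.00
  a_MT = 112/560 = 0.20, a_TT = 196/560 = 0.35, a_HT = 84/560 = 0.15
  a_MH = 75/500 = 0.15, a_TH = 25/500 = 0.05, a_HH = 25/500 = 0.05
I − A =
  [   0.85    -0.20    -0.15]
  [  -0.45     0.65    -0.05]
  [   0.00    -0.15     0.95]
Cofactors of I−A, C_ij = (−1)^(i+j)·(minor ij) (rows/columns in the sector order above):
  C_11 = (0.65)(0.95) − (-0.05)(-0.15) = 0.6100
  C_12 = −[(-0.45)(0.95) − (-0.05)(0.00)] = 0.4275
  C_13 = (-0.45)(-0.15) − (0.65)(0.00) = 0.0675
  C_21 = −[(-0.20)(0.95) − (-0.15)(-0.15)] = 0.2125
  C_22 = (0.85)(0.95) − (-0.15)(0.00) = 0.8075
  C_23 = −[(0.85)(-0.15) − (-0.20)(0.00)] = 0.1275
  C_31 = (-0.20)(-0.05) − (-0.15)(0.65) = 0.1075
  C_32 = −[(0.85)(-0.05) − (-0.15)(-0.45)] = 0.1100
  C_33 = (0.85)(0.65) − (-0.20)(-0.45) = 0.4625
det(I−A) = Σ_j (I−A)_1j·C_1j = (0.85)(0.6100) + (-0.20)(0.4275) + (-0.15)(0.0675) = 0.422875
adj(I−A) = Cᵀ =
  [ 0.6100   0.2125   0.1075]
  [ 0.4275   0.8075   0.1100]
  [ 0.0675   0.1275   0.4625]
(I − A)⁻¹ = adj(I−A) / det(I−A) ≈
  [   1.44251     0.50251     0.25421]
  [   1.01094     1.90955     0.26012]
  [   0.15962     0.30151     1.09370]
The output multiplier for sector j is the column-j sum of the Leontief inverse (I − A)⁻¹ = adj(I−A) / det(I−A).
Column M of adj(I−A): (0.6100, 0.4275, 0.0675); det(I−A) = 0.422875.
m_M = (0.6100 + 0.4275 + 0.0675) / 0.422875 = 1.105 / 0.422875 ≈ 2.6131.

m_M = 2.6131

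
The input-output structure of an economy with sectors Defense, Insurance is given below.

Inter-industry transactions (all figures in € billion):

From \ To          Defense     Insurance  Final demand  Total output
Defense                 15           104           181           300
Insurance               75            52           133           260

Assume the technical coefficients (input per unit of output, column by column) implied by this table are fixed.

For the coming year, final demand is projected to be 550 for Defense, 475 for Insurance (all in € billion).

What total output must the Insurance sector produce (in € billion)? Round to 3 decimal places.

Technical coefficients a_ij = z_ij / X_j:
  a_11 = 15/300 = 0.05, a_21 = 75/300 = 0.25
  a_12 = 104/260 = 0.40, a_22 = 52/260 = 0.20
I − A =
  [   0.95    -0.40]
  [  -0.25     0.80]
det(I−A) = (0.95)(0.80) − (-0.40)(-0.25) = 0.6600
adj(I−A) = [[0.80, 0.40], [0.25, 0.95]]
(I − A)⁻¹ = adj(I−A) / det(I−A) ≈
  [   1.2121     0.6061]
  [   0.3788     1.4394]
x = (I − A)⁻¹ d = adj(I−A)·d / det(I−A), with det(I−A) = 0.6600:
  x_1 = (0.80·550 + 0.40·475) / 0.6600 = 630.00 / 0.6600 ≈ 954.545
  x_2 = (0.25·550 + 0.95·475) / 0.6600 = 588.75 / 0.6600 ≈ 892.045

x_2 = 892.045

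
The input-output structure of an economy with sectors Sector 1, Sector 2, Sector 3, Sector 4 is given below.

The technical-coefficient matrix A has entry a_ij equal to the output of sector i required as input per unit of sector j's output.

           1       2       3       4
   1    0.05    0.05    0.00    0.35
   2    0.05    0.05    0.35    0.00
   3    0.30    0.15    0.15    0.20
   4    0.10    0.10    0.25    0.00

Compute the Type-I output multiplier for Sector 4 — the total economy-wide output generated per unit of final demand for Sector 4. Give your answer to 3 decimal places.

I − A =
  [   0.95    -0.05     0.00    -0.35]
  [  -0.05     0.95    -0.35     0.00]
  [  -0.30    -0.15     0.85    -0.20]
  [  -0.10    -0.10    -0.25     1.00]
Compute the cofactors C_ij = (−1)^(i+j)·(3×3 minor ij) of I−A; the adjugate is their transpose:
adj(I−A) = Cᵀ =
  [ 0.700500   0.082875   0.112875   0.267750]
  [ 0.152000   0.704000   0.324625   0.118125]
  [ 0.312500   0.182750   0.865000   0.282375]
  [ 0.163375   0.124375   0.260000   0.709875]
det(I−A) = Σ_j (I−A)_1j·C_1j = (0.95)(0.700500) + (-0.05)(0.152000) + (0.00)(0.312500) + (-0.35)(0.163375) = 0.60069375
(I − A)⁻¹ = adj(I−A) / det(I−A) ≈
  [   1.1662     0.1380     0.1879     0.4457]
  [   0.2530     1.1720     0.5404     0.1966]
  [   0.5202     0.3042     1.4400     0.4701]
  [   0.2720     0.2071     0.4328     1.1818]
The output multiplier for sector j is the column-j sum of the Leontief inverse (I − A)⁻¹ = adj(I−A) / det(I−A).
Column 4 of adj(I−A): (0.267750, 0.118125, 0.282375, 0.709875); det(I−A) = 0.60069375.
m_4 = (0.267750 + 0.118125 + 0.282375 + 0.709875) / 0.60069375 = 1.378125 / 0.60069375 ≈ 2.294.

m_4 = 2.294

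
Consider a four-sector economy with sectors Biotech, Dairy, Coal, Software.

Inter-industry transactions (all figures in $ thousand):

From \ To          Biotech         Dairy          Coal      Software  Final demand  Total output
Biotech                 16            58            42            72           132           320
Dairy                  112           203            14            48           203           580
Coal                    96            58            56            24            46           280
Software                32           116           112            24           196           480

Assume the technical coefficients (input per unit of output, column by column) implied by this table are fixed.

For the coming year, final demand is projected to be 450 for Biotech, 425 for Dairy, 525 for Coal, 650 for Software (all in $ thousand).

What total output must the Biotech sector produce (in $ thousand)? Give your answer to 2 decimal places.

Technical coefficients a_ij = z_ij / X_j:
  a_BB = 16/320 = 0.05, a_DB = 112/320 = 0.35, a_CB = 96/320 = 0.30, a_SB = 32/320 = 0.10
  a_BD = 58/580 = 0.10, a_DD = 203/580 = 0.35, a_CD = 58/580 = 0.10, a_SD = 116/580 = 0.20
  a_BC = 42/280 = 0.15, a_DC = 14/280 = 0.05, a_CC = 56/280 = 0.20, a_SC = 112/280 = 0.40
  a_BS = 72/480 = 0.15, a_DS = 48/480 = 0.10, a_CS = 24/480 = 0.05, a_SS = 24/480 = 0.05
I − A =
  [   0.95    -0.10    -0.15    -0.15]
  [  -0.35     0.65    -0.05    -0.10]
  [  -0.30    -0.10     0.80    -0.05]
  [  -0.10    -0.20    -0.40     0.95]
Compute the cofactors C_ij = (−1)^(i+j)·(3×3 minor ij) of I−A; the adjugate is their transpose:
adj(I−A) = Cᵀ =
  [ 0.455750   0.119750   0.138875   0.091875]
  [ 0.293500   0.629500   0.154750   0.120750]
  [ 0.220250   0.136250   0.513125   0.076125]
  [ 0.202500   0.202500   0.263250   0.425250]
det(I−A) = Σ_j (I−A)_1j·C_1j = (0.95)(0.455750) + (-0.10)(0.293500) + (-0.15)(0.220250) + (-0.15)(0.202500) = 0.3402
(I − A)⁻¹ = adj(I−A) / det(I−A) ≈
  [   1.3397     0.3520     0.4082     0.2701]
  [   0.8627     1.8504     0.4549     0.3549]
  [   0.6474     0.4005     1.5083     0.2238]
  [   0.5952     0.5952     0.7738     1.2500]
x = (I − A)⁻¹ d = adj(I−A)·d / det(I−A), with det(I−A) = 0.3402:
  x_B = (0.455750·450 + 0.119750·425 + 0.138875·525 + 0.091875·650) / 0.3402 = 388.609375 / 0.3402 ≈ 1142.30
  x_D = (0.293500·450 + 0.629500·425 + 0.154750·525 + 0.120750·650) / 0.3402 = 559.34375 / 0.3402 ≈ 1644.16
  x_C = (0.220250·450 + 0.136250·425 + 0.513125·525 + 0.076125·650) / 0.3402 = 475.890625 / 0.3402 ≈ 1398.86
  x_S = (0.202500·450 + 0.202500·425 + 0.263250·525 + 0.425250·650) / 0.3402 = 591.80625 / 0.3402 ≈ 1739.58

x_B = 1142.30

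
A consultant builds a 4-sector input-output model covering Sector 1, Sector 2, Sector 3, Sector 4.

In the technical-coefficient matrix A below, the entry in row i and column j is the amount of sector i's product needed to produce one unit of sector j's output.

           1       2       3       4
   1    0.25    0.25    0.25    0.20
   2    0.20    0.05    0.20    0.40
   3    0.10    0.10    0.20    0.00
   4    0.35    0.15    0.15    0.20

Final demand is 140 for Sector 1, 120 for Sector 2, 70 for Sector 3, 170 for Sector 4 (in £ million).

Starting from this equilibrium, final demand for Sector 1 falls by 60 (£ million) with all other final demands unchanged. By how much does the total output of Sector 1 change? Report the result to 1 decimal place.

Δx_1 = -127.9

I − A =
  [   0.75    -0.25    -0.25    -0.20]
  [  -0.20     0.95    -0.20    -0.40]
  [  -0.10    -0.10     0.80     0.00]
  [  -0.35    -0.15    -0.15     0.80]
Compute the cofactors C_ij = (−1)^(i+j)·(3×3 minor ij) of I−A; the adjugate is their transpose:
adj(I−A) = Cᵀ =
  [ 0.53800   0.20700   0.26450   0.23800]
  [ 0.26200   0.40100   0.23200   0.26600]
  [ 0.10000   0.07600   0.37750   0.06300]
  [ 0.30325   0.18000   0.23000   0.48125]
det(I−A) = Σ_j (I−A)_1j·C_1j = (0.75)(0.53800) + (-0.25)(0.26200) + (-0.25)(0.10000) + (-0.20)(0.30325) = 0.25235
(I − A)⁻¹ = adj(I−A) / det(I−A) ≈
  [   2.1320     0.8203     1.0481     0.9431]
  [   1.0382     1.5891     0.9194     1.0541]
  [   0.3963     0.3012     1.4959     0.2497]
  [   1.2017     0.7133     0.9114     1.9071]
Δx = (I − A)⁻¹ Δd with Δd having -60 in the Sector 1 component and 0 elsewhere.
So Δx_1 = L_11 · (-60), where L_11 = adj(I−A)_11 / det(I−A) = 0.53800 / 0.25235.
Δx_1 = 0.53800 × (-60) / 0.25235 = -32.28 / 0.25235 ≈ -127.9.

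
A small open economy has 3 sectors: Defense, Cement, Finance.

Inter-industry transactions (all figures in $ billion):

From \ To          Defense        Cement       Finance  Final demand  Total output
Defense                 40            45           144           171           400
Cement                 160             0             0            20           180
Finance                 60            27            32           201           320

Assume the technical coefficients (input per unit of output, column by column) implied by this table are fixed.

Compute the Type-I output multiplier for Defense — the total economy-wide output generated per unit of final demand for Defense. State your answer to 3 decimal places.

Technical coefficients a_ij = z_ij / X_j:
  a_DD = 40/400 = 0.10, a_CD = 160/400 = 0.40, a_FD = 60/400 = 0.15
  a_DC = 45/180 = 0.25, a_CC = 0/180 = 0.00, a_FC = 27/180 = 0.15
  a_DF = 144/320 = 0.45, a_CF = 0/320 = 0.00, a_FF = 32/320 = 0.10
I − A =
  [   0.90    -0.25    -0.45]
  [  -0.40     1.00     0.00]
  [  -0.15    -0.15     0.90]
Cofactors of I−A, C_ij = (−1)^(i+j)·(minor ij) (rows/columns in the sector order above):
  C_11 = (1.00)(0.90) − (0.00)(-0.15) = 0.9000
  C_12 = −[(-0.40)(0.90) − (0.00)(-0.15)] = 0.3600
  C_13 = (-0.40)(-0.15) − (1.00)(-0.15) = 0.2100
  C_21 = −[(-0.25)(0.90) − (-0.45)(-0.15)] = 0.2925
  C_22 = (0.90)(0.90) − (-0.45)(-0.15) = 0.7425
  C_23 = −[(0.90)(-0.15) − (-0.25)(-0.15)] = 0.1725
  C_31 = (-0.25)(0.00) − (-0.45)(1.00) = 0.4500
  C_32 = −[(0.90)(0.00) − (-0.45)(-0.40)] = 0.1800
  C_33 = (0.90)(1.00) − (-0.25)(-0.40) = 0.8000
det(I−A) = Σ_j (I−A)_1j·C_1j = (0.90)(0.9000) + (-0.25)(0.3600) + (-0.45)(0.2100) = 0.6255
adj(I−A) = Cᵀ =
  [ 0.9000   0.2925   0.4500]
  [ 0.3600   0.7425   0.1800]
  [ 0.2100   0.1725   0.8000]
(I − A)⁻¹ = adj(I−A) / det(I−A) ≈
  [   1.4388     0.4676     0.7194]
  [   0.5755     1.1871     0.2878]
  [   0.3357     0.2758     1.2790]
The output multiplier for sector j is the column-j sum of the Leontief inverse (I − A)⁻¹ = adj(I−A) / det(I−A).
Column D of adj(I−A): (0.9000, 0.3600, 0.2100); det(I−A) = 0.6255.
m_D = (0.9000 + 0.3600 + 0.2100) / 0.6255 = 1.47 / 0.6255 ≈ 2.350.

m_D = 2.350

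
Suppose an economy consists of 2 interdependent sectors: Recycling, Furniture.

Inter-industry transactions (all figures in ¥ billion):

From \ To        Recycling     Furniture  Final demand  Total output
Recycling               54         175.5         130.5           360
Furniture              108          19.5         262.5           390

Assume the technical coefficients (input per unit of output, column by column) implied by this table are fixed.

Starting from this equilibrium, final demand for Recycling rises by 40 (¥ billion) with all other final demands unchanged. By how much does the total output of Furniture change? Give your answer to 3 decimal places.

Technical coefficients a_ij = z_ij / X_j:
  a_11 = 54/360 = 0.15, a_21 = 108/360 = 0.30
  a_12 = 175.5/390 = 0.45, a_22 = 19.5/390 = 0.05
I − A =
  [   0.85    -0.45]
  [  -0.30     0.95]
det(I−A) = (0.85)(0.95) − (-0.45)(-0.30) = 0.6725
adj(I−A) = [[0.95, 0.45], [0.30, 0.85]]
(I − A)⁻¹ = adj(I−A) / det(I−A) ≈
  [   1.4126     0.6691]
  [   0.4461     1.2639]
Δx = (I − A)⁻¹ Δd with Δd having +40 in the Recycling component and 0 elsewhere.
So Δx_2 = L_21 · (+40), where L_21 = adj(I−A)_21 / det(I−A) = 0.30 / 0.6725.
Δx_2 = 0.30 × (+40) / 0.6725 = 12.00 / 0.6725 ≈ 17.844.

Δx_2 = 17.844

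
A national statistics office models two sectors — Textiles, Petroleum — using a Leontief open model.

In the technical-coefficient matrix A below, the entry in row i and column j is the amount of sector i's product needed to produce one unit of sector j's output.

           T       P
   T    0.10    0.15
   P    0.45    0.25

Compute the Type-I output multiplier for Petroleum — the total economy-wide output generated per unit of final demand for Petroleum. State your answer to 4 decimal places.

I − A =
  [   0.90    -0.15]
  [  -0.45     0.75]
det(I−A) = (0.90)(0.75) − (-0.15)(-0.45) = 0.6075
adj(I−A) = [[0.75, 0.15], [0.45, 0.90]]
(I − A)⁻¹ = adj(I−A) / det(I−A) ≈
  [   1.23457     0.24691]
  [   0.74074     1.48148]
The output multiplier for sector j is the column-j sum of the Leontief inverse (I − A)⁻¹ = adj(I−A) / det(I−A).
Column P of adj(I−A): (0.15, 0.90); det(I−A) = 0.6075.
m_P = (0.15 + 0.90) / 0.6075 = 1.05 / 0.6075 ≈ 1.7284.

m_P = 1.7284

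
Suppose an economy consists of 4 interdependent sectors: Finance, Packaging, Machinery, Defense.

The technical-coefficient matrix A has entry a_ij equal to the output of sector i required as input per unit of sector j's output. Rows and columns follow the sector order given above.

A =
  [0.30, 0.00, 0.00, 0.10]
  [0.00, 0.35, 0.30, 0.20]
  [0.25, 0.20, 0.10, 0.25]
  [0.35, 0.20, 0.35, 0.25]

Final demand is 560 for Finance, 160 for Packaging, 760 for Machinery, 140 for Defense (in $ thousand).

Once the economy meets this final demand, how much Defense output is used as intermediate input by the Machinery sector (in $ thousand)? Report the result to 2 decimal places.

z_43 = 780.35

I − A =
  [   0.70     0.00     0.00    -0.10]
  [   0.00     0.65    -0.30    -0.20]
  [  -0.25    -0.20     0.90    -0.25]
  [  -0.35    -0.20    -0.35     0.75]
Compute the cofactors C_ij = (−1)^(i+j)·(3×3 minor ij) of I−A; the adjugate is their transpose:
adj(I−A) = Cᵀ =
  [ 0.271875   0.025000   0.028750   0.052500]
  [ 0.163000   0.371000   0.196000   0.186000]
  [ 0.182750   0.138000   0.290500   0.158000]
  [ 0.255625   0.175000   0.201250   0.367500]
det(I−A) = Σ_j (I−A)_1j·C_1j = (0.70)(0.271875) + (0.00)(0.163000) + (0.00)(0.182750) + (-0.10)(0.255625) = 0.16475
(I − A)⁻¹ = adj(I−A) / det(I−A) ≈
  [   1.6502     0.1517     0.1745     0.3187]
  [   0.9894     2.2519     1.1897     1.1290]
  [   1.1093     0.8376     1.7633     0.9590]
  [   1.5516     1.0622     1.2215     2.2307]
First solve x = (I − A)⁻¹ d = adj(I−A)·d / det(I−A); in particular x_3 = (0.182750·560 + 0.138000·160 + 0.290500·760 + 0.158000·140) / 0.16475 = 367.32 / 0.16475 ≈ 2229.5599.
Intermediate flow from 4 to 3: z_43 = a_43 · x_3 = 0.35 × 367.32 / 0.16475 = 128.562 / 0.16475 ≈ 780.35.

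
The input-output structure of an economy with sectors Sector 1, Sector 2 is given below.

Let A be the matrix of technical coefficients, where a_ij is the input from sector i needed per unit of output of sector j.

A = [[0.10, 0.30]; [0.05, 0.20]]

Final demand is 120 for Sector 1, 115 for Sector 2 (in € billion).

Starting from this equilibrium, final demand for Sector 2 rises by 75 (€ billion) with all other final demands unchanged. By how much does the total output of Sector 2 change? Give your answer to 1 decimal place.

I − A =
  [   0.90    -0.30]
  [  -0.05     0.80]
det(I−A) = (0.90)(0.80) − (-0.30)(-0.05) = 0.7050
adj(I−A) = [[0.80, 0.30], [0.05, 0.90]]
(I − A)⁻¹ = adj(I−A) / det(I−A) ≈
  [   1.1348     0.4255]
  [   0.0709     1.2766]
Δx = (I − A)⁻¹ Δd with Δd having +75 in the Sector 2 component and 0 elsewhere.
So Δx_2 = L_22 · (+75), where L_22 = adj(I−A)_22 / det(I−A) = 0.90 / 0.7050.
Δx_2 = 0.90 × (+75) / 0.7050 = 67.50 / 0.7050 ≈ 95.7.

Δx_2 = 95.7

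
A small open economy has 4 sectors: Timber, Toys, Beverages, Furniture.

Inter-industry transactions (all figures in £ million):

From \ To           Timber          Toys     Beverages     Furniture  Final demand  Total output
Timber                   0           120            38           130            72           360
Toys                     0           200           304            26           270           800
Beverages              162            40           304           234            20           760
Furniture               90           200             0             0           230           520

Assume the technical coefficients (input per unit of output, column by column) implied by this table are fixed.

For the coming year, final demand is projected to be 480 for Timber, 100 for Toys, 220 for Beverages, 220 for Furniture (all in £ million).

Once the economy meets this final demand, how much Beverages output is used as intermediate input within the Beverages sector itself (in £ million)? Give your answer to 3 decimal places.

Technical coefficients a_ij = z_ij / X_j:
  a_11 = 0/360 = 0.00, a_21 = 0/360 = 0.00, a_31 = 162/360 = 0.45, a_41 = 90/360 = 0.25
  a_12 = 120/800 = 0.15, a_22 = 200/800 = 0.25, a_32 = 40/800 = 0.05, a_42 = 200/800 = 0.25
  a_13 = 38/760 = 0.05, a_23 = 304/760 = 0.40, a_33 = 304/760 = 0.40, a_43 = 0/760 = 0.00
  a_14 = 130/520 = 0.25, a_24 = 26/520 = 0.05, a_34 = 234/520 = 0.45, a_44 = 0/520 = 0.00
I − A =
  [   1.00    -0.15    -0.05    -0.25]
  [   0.00     0.75    -0.40    -0.05]
  [  -0.45    -0.05     0.60    -0.45]
  [  -0.25    -0.25     0.00     1.00]
Compute the cofactors C_ij = (−1)^(i+j)·(3×3 minor ij) of I−A; the adjugate is their transpose:
adj(I−A) = Cᵀ =
  [ 0.377500   0.135625   0.121875   0.156000]
  [ 0.232500   0.534375   0.375625   0.253875]
  [ 0.416875   0.271875   0.688750   0.427750]
  [ 0.152500   0.167500   0.124375   0.386125]
det(I−A) = Σ_j (I−A)_1j·C_1j = (1.00)(0.377500) + (-0.15)(0.232500) + (-0.05)(0.416875) + (-0.25)(0.152500) = 0.28365625
(I − A)⁻¹ = adj(I−A) / det(I−A) ≈
  [   1.3308     0.4781     0.4297     0.5500]
  [   0.8197     1.8839     1.3242     0.8950]
  [   1.4696     0.9585     2.4281     1.5080]
  [   0.5376     0.5905     0.4385     1.3612]
First solve x = (I − A)⁻¹ d = adj(I−A)·d / det(I−A); in particular x_3 = (0.416875·480 + 0.271875·100 + 0.688750·220 + 0.427750·220) / 0.28365625 = 472.9175 / 0.28365625 ≈ 1667.22045.
Intermediate flow from 3 to 3: z_33 = a_33 · x_3 = 0.40 × 472.9175 / 0.28365625 = 189.167 / 0.28365625 ≈ 666.888.

z_33 = 666.888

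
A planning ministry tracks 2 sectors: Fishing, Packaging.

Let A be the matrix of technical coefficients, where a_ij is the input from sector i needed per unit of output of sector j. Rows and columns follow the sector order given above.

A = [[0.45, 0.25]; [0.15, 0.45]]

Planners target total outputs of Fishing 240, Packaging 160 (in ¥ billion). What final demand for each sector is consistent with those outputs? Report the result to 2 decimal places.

I − A =
  [   0.55    -0.25]
  [  -0.15     0.55]
d = (I − A) x:
  d_F = (+0.55)·240 + (-0.25)·160 = 92.00
  d_P = (-0.15)·240 + (+0.55)·160 = 52.00

d_F = 92.00, d_P = 52.00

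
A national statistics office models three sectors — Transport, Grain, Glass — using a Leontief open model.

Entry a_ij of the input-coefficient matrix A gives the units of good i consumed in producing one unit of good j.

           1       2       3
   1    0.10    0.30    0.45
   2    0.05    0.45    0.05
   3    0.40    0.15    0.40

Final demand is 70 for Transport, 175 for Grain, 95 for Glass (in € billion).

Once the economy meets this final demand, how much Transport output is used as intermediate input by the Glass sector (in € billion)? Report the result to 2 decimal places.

I − A =
  [   0.90    -0.30    -0.45]
  [  -0.05     0.55    -0.05]
  [  -0.40    -0.15     0.60]
Cofactors of I−A, C_ij = (−1)^(i+j)·(minor ij) (rows/columns in the sector order above):
  C_11 = (0.55)(0.60) − (-0.05)(-0.15) = 0.3225
  C_12 = −[(-0.05)(0.60) − (-0.05)(-0.40)] = 0.0500
  C_13 = (-0.05)(-0.15) − (0.55)(-0.40) = 0.2275
  C_21 = −[(-0.30)(0.60) − (-0.45)(-0.15)] = 0.2475
  C_22 = (0.90)(0.60) − (-0.45)(-0.40) = 0.3600
  C_23 = −[(0.90)(-0.15) − (-0.30)(-0.40)] = 0.2550
  C_31 = (-0.30)(-0.05) − (-0.45)(0.55) = 0.2625
  C_32 = −[(0.90)(-0.05) − (-0.45)(-0.05)] = 0.0675
  C_33 = (0.90)(0.55) − (-0.30)(-0.05) = 0.4800
det(I−A) = Σ_j (I−A)_1j·C_1j = (0.90)(0.3225) + (-0.30)(0.0500) + (-0.45)(0.2275) = 0.172875
adj(I−A) = Cᵀ =
  [ 0.3225   0.2475   0.2625]
  [ 0.0500   0.3600   0.0675]
  [ 0.2275   0.2550   0.4800]
(I − A)⁻¹ = adj(I−A) / det(I−A) ≈
  [   1.8655     1.4317     1.5184]
  [   0.2892     2.0824     0.3905]
  [   1.3160     1.4751     2.7766]
First solve x = (I − A)⁻¹ d = adj(I−A)·d / det(I−A); in particular x_3 = (0.2275·70 + 0.2550·175 + 0.4800·95) / 0.172875 = 106.15 / 0.172875 ≈ 614.0275.
Intermediate flow from 1 to 3: z_13 = a_13 · x_3 = 0.45 × 106.15 / 0.172875 = 47.7675 / 0.172875 ≈ 276.31.

z_13 = 276.31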